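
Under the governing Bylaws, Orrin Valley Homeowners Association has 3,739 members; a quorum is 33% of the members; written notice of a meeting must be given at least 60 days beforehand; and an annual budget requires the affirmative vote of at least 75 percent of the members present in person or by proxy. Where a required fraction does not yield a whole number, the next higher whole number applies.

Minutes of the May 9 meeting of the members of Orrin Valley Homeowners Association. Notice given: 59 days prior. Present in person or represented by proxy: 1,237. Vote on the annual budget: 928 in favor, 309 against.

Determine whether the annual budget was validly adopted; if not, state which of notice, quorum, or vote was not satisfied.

Notice: 59 days given; 60 required. Not satisfied.
Quorum: 33% of 3,739 = 1,233.87, rounded up to 1,234; 1,237 present. Satisfied.
Vote: requires three-fourths of those present (1,237); 3/4 of 1237 = 927.75, rounded up to 928, so 928 needed; 928 in favor. Satisfied.

Invalid — notice requirement not satisfied.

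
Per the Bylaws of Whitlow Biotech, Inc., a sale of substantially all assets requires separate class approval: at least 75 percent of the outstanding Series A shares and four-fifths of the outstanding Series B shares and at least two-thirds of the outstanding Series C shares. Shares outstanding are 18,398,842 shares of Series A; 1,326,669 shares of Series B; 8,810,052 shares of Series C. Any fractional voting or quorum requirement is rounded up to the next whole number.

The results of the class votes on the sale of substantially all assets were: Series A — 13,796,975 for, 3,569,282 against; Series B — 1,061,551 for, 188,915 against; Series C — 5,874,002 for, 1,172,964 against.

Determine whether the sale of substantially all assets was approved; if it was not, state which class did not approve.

Series A: 3/4 of 18398842 = 13799131.50, rounded up to 13799132; 13,799,132 required, 13,796,975 in favor — not approved.
Series B: 4/5 of 1326669 = 1061335.20, rounded up to 1061336; 1,061,336 required, 1,061,551 in favor — approved.
Series C: 2/3 of 8810052 = 5873368; 5,873,368 required, 5,874,002 in favor — approved.

Not approved — the Series A shares did not give the required vote.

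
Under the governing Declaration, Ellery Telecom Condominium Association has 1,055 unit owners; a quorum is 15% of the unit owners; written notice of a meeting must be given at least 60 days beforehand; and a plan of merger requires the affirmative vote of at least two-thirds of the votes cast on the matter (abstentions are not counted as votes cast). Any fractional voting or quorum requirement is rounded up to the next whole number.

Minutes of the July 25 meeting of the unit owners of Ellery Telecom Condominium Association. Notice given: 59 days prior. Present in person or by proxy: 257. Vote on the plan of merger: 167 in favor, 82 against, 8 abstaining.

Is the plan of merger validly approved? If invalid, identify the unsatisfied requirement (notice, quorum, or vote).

Invalid — notice requirement not satisfied.

Notice: 59 days given; 60 required. Not satisfied.
Quorum: 15% of 1,055 = 158.25, rounded up to 159; 257 present. Satisfied.
Vote: requires two-thirds of the votes cast (257 − 8 abstaining = 249); 2/3 of 249 = 166, so 166 needed; 167 in favor. Satisfied.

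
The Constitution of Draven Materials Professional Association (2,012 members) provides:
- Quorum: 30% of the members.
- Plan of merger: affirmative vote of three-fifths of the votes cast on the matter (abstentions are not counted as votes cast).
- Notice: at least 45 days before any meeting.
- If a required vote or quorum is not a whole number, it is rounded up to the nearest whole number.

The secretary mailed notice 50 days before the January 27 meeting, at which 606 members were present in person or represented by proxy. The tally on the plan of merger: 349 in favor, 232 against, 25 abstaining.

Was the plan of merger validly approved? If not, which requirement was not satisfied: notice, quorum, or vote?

Notice: 50 days given; 45 required. Satisfied.
Quorum: 30% of 2,012 = 603.60, rounded up to 604; 606 present. Satisfied.
Vote: requires three-fifths of the votes cast (606 − 25 abstaining = 581); 3/5 of 581 = 348.60, rounded up to 349, so 349 needed; 349 in favor. Satisfied.

Valid — all requirements satisfied.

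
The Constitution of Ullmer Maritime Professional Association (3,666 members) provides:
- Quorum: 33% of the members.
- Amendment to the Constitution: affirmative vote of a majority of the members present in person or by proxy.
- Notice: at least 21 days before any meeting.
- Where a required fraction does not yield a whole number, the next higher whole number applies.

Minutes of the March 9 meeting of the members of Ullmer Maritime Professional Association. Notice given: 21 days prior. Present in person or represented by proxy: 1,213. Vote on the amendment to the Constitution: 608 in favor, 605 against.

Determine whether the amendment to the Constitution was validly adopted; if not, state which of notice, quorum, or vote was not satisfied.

Valid — all requirements satisfied.

Notice: 21 days given; 21 required. Satisfied.
Quorum: 33% of 3,666 = 1,209.78, rounded up to 1,210; 1,213 present. Satisfied.
Vote: requires a majority of those present (1,213); a majority of 1213 is 607, so 607 needed; 608 in favor. Satisfied.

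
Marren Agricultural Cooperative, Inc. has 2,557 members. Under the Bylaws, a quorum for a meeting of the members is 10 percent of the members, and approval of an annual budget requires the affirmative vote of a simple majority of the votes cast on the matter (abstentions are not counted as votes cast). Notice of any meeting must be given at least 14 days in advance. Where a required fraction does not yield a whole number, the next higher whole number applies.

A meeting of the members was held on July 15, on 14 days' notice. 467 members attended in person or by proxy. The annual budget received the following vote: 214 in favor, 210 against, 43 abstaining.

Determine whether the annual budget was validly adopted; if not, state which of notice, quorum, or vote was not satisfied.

Valid — all requirements satisfied.

Notice: 14 days given; 14 required. Satisfied.
Quorum: 10% of 2,557 = 255.70, rounded up to 256; 467 present. Satisfied.
Vote: requires a majority of the votes cast (467 − 43 abstaining = 424); a majority of 424 is 213, so 213 needed; 214 in favor. Satisfied.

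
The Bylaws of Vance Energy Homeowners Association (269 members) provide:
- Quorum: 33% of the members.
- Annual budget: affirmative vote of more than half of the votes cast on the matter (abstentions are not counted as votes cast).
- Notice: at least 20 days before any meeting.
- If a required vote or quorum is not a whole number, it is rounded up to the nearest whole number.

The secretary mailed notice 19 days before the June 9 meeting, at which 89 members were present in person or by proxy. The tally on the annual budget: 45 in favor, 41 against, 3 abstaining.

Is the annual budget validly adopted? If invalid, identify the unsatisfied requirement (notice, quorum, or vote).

Invalid — notice requirement not satisfied.

Notice: 19 days given; 20 required. Not satisfied.
Quorum: 33% of 269 = 88.77, rounded up to 89; 89 present. Satisfied.
Vote: requires a majority of the votes cast (89 − 3 abstaining = 86); a majority of 86 is 44, so 44 needed; 45 in favor. Satisfied.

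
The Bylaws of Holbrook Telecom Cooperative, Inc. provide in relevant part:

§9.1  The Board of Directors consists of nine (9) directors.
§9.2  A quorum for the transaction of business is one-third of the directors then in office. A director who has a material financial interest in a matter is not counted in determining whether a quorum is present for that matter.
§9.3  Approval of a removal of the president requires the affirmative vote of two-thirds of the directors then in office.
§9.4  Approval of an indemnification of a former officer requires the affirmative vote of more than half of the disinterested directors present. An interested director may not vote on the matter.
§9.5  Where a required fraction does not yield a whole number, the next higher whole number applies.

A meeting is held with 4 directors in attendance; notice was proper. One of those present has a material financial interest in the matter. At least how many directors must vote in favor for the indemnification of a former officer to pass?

The indemnification of a former officer requires a majority of the disinterested directors present (4 − 1 = 3).
A majority of 3 is 2.

2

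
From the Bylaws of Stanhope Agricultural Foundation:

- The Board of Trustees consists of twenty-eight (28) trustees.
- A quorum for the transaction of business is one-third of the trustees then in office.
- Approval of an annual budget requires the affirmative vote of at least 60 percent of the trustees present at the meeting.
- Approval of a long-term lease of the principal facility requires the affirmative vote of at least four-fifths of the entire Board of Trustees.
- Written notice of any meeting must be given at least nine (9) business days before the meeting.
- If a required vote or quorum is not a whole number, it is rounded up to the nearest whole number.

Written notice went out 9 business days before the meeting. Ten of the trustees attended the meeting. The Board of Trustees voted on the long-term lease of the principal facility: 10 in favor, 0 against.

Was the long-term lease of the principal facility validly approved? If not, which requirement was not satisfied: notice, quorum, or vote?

Notice: 9 business days given; 9 required (9 ≥ 9). Satisfied.
Quorum: 10 present; quorum is 10. Satisfied.
Vote: the long-term lease of the principal facility requires four-fifths of the entire Board of Trustees (28). 4/5 of 28 = 22.40, rounded up to 23, so 23 affirmative votes are needed; 10 voted in favor. Not satisfied.

Invalid — vote requirement not satisfied.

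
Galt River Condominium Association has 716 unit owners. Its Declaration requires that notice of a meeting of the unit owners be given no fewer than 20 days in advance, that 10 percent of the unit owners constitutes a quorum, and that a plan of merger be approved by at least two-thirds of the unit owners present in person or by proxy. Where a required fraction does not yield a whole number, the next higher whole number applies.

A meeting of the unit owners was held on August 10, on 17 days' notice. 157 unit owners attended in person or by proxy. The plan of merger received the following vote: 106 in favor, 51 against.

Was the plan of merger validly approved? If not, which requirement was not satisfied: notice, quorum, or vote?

Invalid — notice requirement not satisfied.

Notice: 17 days given; 20 required. Not satisfied.
Quorum: 10% of 716 = 71.60, rounded up to 72; 157 present. Satisfied.
Vote: requires two-thirds of those present (157); 2/3 of 157 = 104.67, rounded up to 105, so 105 needed; 106 in favor. Satisfied.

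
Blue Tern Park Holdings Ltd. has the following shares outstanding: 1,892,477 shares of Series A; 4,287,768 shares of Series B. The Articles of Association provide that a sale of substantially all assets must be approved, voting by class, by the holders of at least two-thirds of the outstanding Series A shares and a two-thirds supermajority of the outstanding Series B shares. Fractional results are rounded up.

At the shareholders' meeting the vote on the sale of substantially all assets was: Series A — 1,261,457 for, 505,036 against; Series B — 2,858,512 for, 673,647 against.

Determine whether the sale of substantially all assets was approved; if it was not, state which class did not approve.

Not approved — the Series A shares did not give the required vote.

Series A: 2/3 of 1892477 = 1261651.33, rounded up to 1261652; 1,261,652 required, 1,261,457 in favor — not approved.
Series B: 2/3 of 4287768 = 2858512; 2,858,512 required, 2,858,512 in favor — approved.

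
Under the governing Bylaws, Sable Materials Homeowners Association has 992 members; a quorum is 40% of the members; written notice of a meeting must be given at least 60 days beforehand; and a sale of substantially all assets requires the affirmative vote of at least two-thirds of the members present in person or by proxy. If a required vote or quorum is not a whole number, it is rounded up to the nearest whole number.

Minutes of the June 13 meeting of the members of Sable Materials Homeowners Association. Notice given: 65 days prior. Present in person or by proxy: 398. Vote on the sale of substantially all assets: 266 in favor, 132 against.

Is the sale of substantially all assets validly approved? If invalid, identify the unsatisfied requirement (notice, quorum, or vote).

Valid — all requirements satisfied.

Notice: 65 days given; 60 required. Satisfied.
Quorum: 40% of 992 = 396.80, rounded up to 397; 398 present. Satisfied.
Vote: requires two-thirds of those present (398); 2/3 of 398 = 265.33, rounded up to 266, so 266 needed; 266 in favor. Satisfied.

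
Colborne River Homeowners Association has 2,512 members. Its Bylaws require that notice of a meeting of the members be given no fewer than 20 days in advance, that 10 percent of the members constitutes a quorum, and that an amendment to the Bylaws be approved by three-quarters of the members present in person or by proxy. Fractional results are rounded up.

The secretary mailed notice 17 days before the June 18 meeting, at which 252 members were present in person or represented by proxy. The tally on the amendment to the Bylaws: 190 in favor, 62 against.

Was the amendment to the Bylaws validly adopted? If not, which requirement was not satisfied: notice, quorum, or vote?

Notice: 17 days given; 20 required. Not satisfied.
Quorum: 10% of 2,512 = 251.20, rounded up to 252; 252 present. Satisfied.
Vote: requires three-fourths of those present (252); 3/4 of 252 = 189, so 189 needed; 190 in favor. Satisfied.

Invalid — notice requirement not satisfied.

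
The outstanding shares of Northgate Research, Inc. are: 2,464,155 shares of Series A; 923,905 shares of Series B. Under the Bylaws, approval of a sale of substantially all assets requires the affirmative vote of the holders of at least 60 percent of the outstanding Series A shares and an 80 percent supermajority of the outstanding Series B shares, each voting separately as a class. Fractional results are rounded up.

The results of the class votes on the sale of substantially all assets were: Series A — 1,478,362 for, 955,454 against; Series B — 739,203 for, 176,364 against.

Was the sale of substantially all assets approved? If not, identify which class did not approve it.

Not approved — the Series A shares did not give the required vote.

Series A: 3/5 of 2464155 = 1478493; 1,478,493 required, 1,478,362 in favor — not approved.
Series B: 4/5 of 923905 = 739124; 739,124 required, 739,203 in favor — approved.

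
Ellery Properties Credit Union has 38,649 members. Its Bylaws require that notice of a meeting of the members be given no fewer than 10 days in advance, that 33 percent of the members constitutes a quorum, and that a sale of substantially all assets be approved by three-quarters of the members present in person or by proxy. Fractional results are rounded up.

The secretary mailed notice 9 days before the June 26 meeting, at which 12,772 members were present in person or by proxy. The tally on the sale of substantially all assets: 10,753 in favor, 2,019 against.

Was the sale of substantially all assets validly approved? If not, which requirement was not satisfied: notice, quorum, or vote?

Notice: 9 days given; 10 required. Not satisfied.
Quorum: 33% of 38,649 = 12,754.17, rounded up to 12,755; 12,772 present. Satisfied.
Vote: requires three-fourths of those present (12,772); 3/4 of 12772 = 9579, so 9,579 needed; 10,753 in favor. Satisfied.

Invalid — notice requirement not satisfied.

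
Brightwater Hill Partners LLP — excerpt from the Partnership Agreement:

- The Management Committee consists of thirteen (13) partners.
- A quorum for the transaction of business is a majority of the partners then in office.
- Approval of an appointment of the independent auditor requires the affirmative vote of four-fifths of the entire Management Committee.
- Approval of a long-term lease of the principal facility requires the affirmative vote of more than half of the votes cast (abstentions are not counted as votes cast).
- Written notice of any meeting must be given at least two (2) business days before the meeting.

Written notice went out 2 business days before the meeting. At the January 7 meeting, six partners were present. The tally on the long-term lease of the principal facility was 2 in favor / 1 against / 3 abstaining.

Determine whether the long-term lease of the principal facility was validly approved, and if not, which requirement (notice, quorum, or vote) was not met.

Invalid — quorum requirement not satisfied.

Notice: 2 business days given; 2 required (2 ≥ 2). Satisfied.
Quorum: 6 present; quorum is 7. Not satisfied.
Vote: the long-term lease of the principal facility requires a majority of the votes cast (6 present − 3 abstaining = 3). A majority of 3 is 2, so 2 affirmative votes are needed; 2 voted in favor. Satisfied. (Moot — without a quorum no business can be validly transacted.)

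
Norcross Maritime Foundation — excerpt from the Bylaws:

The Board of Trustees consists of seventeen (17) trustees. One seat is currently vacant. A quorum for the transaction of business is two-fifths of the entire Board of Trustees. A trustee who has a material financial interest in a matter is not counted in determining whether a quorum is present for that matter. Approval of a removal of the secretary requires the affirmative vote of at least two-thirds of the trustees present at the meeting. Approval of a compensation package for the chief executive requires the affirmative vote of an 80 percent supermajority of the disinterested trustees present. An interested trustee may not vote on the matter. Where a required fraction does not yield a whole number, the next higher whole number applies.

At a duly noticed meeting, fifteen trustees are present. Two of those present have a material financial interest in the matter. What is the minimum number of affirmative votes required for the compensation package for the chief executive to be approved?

11

The compensation package for the chief executive requires four-fifths of the disinterested trustees present (15 − 2 = 13).
4/5 of 13 = 10.40, rounded up to 11.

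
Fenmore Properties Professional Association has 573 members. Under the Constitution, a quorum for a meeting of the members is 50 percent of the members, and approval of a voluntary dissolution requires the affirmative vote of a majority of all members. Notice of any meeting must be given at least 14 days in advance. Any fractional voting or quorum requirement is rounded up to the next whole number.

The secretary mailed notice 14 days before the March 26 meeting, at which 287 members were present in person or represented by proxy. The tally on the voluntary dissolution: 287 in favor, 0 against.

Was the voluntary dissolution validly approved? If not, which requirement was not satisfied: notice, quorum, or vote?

Valid — all requirements satisfied.

Notice: 14 days given; 14 required. Satisfied.
Quorum: 50% of 573 = 286.50, rounded up to 287; 287 present. Satisfied.
Vote: requires a majority of all members (573); a majority of 573 is 287, so 287 needed; 287 in favor. Satisfied.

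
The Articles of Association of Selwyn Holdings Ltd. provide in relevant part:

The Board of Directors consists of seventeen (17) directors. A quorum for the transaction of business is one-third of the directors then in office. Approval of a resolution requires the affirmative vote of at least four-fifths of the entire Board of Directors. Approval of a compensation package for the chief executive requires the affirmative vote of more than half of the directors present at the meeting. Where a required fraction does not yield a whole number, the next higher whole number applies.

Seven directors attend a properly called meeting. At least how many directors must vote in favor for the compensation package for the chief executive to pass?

4

The compensation package for the chief executive requires a majority of the directors present (7).
A majority of 7 is 4.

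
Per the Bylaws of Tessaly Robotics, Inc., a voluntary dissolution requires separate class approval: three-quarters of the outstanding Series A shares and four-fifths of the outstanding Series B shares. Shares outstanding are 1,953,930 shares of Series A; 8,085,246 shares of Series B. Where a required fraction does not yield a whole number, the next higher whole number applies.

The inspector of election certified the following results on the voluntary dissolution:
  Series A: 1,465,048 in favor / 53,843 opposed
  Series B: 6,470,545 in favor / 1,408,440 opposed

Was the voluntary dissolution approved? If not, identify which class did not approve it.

Not approved — the Series A shares did not give the required vote.

Series A: 3/4 of 1953930 = 1465447.50, rounded up to 1465448; 1,465,448 required, 1,465,048 in favor — not approved.
Series B: 4/5 of 8085246 = 6468196.80, rounded up to 6468197; 6,468,197 required, 6,470,545 in favor — approved.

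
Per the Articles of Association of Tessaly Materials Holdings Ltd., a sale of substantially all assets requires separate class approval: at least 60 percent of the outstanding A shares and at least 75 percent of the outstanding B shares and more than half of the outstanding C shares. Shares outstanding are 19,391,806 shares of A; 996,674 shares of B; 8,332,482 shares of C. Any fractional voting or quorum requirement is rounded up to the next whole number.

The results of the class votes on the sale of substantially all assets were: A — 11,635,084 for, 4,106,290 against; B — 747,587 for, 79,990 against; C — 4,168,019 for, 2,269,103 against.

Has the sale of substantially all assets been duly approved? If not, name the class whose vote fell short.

A: 3/5 of 19391806 = 11635083.60, rounded up to 11635084; 11,635,084 required, 11,635,084 in favor — approved.
B: 3/4 of 996674 = 747505.50, rounded up to 747506; 747,506 required, 747,587 in favor — approved.
C: a majority of 8332482 is 4166242; 4,166,242 required, 4,168,019 in favor — approved.

Approved — every class gave the required vote.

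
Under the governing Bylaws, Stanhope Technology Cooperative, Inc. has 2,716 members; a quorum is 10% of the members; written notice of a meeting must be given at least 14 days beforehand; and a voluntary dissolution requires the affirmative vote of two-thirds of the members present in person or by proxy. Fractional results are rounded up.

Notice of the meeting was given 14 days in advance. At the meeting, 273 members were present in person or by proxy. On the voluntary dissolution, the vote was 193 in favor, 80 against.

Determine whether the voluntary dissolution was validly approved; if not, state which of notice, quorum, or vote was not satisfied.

Notice: 14 days given; 14 required. Satisfied.
Quorum: 10% of 2,716 = 271.60, rounded up to 272; 273 present. Satisfied.
Vote: requires two-thirds of those present (273); 2/3 of 273 = 182, so 182 needed; 193 in favor. Satisfied.

Valid — all requirements satisfied.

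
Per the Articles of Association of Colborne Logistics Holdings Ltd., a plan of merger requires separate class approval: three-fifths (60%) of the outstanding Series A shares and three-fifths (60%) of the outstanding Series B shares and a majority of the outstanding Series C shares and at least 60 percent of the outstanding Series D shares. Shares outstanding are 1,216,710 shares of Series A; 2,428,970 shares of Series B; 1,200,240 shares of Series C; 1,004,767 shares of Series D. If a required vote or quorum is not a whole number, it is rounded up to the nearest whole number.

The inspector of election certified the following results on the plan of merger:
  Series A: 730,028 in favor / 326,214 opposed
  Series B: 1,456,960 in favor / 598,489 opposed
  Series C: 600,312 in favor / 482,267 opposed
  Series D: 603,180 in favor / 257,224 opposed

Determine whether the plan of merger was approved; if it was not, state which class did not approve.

Series A: 3/5 of 1216710 = 730026; 730,026 required, 730,028 in favor — approved.
Series B: 3/5 of 2428970 = 1457382; 1,457,382 required, 1,456,960 in favor — not approved.
Series C: a majority of 1200240 is 600121; 600,121 required, 600,312 in favor — approved.
Series D: 3/5 of 1004767 = 602860.20, rounded up to 602861; 602,861 required, 603,180 in favor — approved.

Not approved — the Series B shares did not give the required vote.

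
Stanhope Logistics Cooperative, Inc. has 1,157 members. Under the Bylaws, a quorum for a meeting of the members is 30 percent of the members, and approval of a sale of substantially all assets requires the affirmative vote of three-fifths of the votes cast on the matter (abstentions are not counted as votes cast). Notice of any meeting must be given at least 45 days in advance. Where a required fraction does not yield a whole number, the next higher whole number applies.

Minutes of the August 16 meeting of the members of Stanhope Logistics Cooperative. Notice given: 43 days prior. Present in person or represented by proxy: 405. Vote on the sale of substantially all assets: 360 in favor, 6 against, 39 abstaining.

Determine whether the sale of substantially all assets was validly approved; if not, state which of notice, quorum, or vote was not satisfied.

Invalid — notice requirement not satisfied.

Notice: 43 days given; 45 required. Not satisfied.
Quorum: 30% of 1,157 = 347.10, rounded up to 348; 405 present. Satisfied.
Vote: requires three-fifths of the votes cast (405 − 39 abstaining = 366); 3/5 of 366 = 219.60, rounded up to 220, so 220 needed; 360 in favor. Satisfied.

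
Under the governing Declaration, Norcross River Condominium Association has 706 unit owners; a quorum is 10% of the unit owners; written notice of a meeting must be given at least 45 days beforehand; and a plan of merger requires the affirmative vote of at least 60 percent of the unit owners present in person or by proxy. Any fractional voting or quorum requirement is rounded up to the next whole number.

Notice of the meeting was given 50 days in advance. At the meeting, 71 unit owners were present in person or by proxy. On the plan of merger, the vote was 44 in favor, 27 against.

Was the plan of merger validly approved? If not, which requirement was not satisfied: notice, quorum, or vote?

Valid — all requirements satisfied.

Notice: 50 days given; 45 required. Satisfied.
Quorum: 10% of 706 = 70.60, rounded up to 71; 71 present. Satisfied.
Vote: requires three-fifths of those present (71); 3/5 of 71 = 42.60, rounded up to 43, so 43 needed; 44 in favor. Satisfied.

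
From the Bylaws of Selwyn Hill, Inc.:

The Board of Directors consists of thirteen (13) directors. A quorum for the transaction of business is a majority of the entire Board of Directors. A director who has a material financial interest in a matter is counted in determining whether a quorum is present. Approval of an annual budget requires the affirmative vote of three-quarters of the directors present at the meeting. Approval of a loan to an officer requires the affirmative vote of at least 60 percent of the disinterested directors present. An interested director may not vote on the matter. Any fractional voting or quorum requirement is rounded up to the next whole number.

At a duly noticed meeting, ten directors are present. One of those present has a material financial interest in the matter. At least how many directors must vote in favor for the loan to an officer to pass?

The loan to an officer requires three-fifths of the disinterested directors present (10 − 1 = 9).
3/5 of 9 = 5.40, rounded up to 6.

6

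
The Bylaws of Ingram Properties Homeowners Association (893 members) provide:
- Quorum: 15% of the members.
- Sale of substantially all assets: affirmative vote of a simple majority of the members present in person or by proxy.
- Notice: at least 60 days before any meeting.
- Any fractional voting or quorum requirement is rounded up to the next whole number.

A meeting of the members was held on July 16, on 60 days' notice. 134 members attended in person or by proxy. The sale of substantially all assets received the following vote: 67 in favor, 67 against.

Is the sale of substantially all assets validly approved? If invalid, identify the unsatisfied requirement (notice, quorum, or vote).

Notice: 60 days given; 60 required. Satisfied.
Quorum: 15% of 893 = 133.95, rounded up to 134; 134 present. Satisfied.
Vote: requires a majority of those present (134); a majority of 134 is 68, so 68 needed; 67 in favor. Not satisfied.

Invalid — vote requirement not satisfied.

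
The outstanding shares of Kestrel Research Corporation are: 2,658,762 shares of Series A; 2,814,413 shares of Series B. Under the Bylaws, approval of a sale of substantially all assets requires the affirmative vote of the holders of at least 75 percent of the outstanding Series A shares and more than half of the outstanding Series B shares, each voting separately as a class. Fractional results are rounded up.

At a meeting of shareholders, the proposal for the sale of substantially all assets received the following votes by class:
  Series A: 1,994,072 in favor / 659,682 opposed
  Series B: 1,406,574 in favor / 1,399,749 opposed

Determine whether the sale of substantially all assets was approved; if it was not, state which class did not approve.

Series A: 3/4 of 2658762 = 1994071.50, rounded up to 1994072; 1,994,072 required, 1,994,072 in favor — approved.
Series B: a majority of 2814413 is 1407207; 1,407,207 required, 1,406,574 in favor — not approved.

Not approved — the Series B shares did not give the required vote.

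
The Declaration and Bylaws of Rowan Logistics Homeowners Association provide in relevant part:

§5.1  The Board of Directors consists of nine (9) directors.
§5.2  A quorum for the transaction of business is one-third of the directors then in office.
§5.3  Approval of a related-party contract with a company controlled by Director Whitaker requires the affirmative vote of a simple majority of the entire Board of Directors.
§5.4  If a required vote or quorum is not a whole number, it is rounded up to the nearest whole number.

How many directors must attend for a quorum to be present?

1/3 of 9 = 3.

3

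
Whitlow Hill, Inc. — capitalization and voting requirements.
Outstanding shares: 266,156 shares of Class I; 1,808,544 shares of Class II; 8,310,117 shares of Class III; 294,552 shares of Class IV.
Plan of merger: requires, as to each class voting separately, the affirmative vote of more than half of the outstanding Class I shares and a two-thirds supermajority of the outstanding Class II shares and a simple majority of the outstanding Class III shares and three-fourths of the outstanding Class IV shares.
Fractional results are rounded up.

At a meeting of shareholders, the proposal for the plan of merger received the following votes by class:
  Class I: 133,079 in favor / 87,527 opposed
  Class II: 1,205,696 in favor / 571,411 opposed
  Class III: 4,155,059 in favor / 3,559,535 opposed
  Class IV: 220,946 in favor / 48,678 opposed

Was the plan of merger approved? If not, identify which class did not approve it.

Class I: a majority of 266156 is 133079; 133,079 required, 133,079 in favor — approved.
Class II: 2/3 of 1808544 = 1205696; 1,205,696 required, 1,205,696 in favor — approved.
Class III: a majority of 8310117 is 4155059; 4,155,059 required, 4,155,059 in favor — approved.
Class IV: 3/4 of 294552 = 220914; 220,914 required, 220,946 in favor — approved.

Approved — every class gave the required vote.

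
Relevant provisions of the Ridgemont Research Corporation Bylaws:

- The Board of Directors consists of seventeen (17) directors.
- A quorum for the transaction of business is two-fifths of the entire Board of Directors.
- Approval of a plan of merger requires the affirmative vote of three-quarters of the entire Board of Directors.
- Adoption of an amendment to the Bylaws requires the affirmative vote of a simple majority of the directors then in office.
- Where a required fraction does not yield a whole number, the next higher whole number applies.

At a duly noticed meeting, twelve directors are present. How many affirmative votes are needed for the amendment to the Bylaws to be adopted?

The amendment to the Bylaws requires a majority of the directors then in office (17).
A majority of 17 is 9.

9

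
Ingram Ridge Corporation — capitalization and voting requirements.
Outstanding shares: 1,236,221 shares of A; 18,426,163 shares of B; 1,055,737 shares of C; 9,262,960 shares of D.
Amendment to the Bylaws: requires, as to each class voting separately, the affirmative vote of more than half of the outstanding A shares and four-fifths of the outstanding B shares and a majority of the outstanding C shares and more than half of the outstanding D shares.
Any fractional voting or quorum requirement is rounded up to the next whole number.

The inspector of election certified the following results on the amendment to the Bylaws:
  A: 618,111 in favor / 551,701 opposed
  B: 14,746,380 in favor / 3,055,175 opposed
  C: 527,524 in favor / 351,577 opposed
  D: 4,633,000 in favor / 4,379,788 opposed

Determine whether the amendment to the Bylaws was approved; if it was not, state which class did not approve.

A: a majority of 1236221 is 618111; 618,111 required, 618,111 in favor — approved.
B: 4/5 of 18426163 = 14740930.40, rounded up to 14740931; 14,740,931 required, 14,746,380 in favor — approved.
C: a majority of 1055737 is 527869; 527,869 required, 527,524 in favor — not approved.
D: a majority of 9262960 is 4631481; 4,631,481 required, 4,633,000 in favor — approved.

Not approved — the C shares did not give the required vote.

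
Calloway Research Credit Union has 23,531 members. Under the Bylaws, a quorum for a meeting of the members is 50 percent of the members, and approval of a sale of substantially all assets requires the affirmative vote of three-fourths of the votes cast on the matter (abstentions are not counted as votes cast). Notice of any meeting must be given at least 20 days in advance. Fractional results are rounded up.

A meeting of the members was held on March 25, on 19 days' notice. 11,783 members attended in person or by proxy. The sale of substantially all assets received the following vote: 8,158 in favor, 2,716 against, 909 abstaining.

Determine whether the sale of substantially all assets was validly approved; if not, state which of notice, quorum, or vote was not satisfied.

Notice: 19 days given; 20 required. Not satisfied.
Quorum: 50% of 23,531 = 11,765.50, rounded up to 11,766; 11,783 present. Satisfied.
Vote: requires three-fourths of the votes cast (11,783 − 909 abstaining = 10,874); 3/4 of 10874 = 8155.50, rounded up to 8156, so 8,156 needed; 8,158 in favor. Satisfied.

Invalid — notice requirement not satisfied.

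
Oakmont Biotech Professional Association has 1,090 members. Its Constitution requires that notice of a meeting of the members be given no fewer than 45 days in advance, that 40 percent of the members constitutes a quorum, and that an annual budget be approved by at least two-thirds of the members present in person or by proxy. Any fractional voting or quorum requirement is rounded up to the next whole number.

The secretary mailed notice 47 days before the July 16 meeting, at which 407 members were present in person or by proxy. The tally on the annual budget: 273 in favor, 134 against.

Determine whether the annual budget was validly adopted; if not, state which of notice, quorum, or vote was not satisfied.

Invalid — quorum requirement not satisfied.

Notice: 47 days given; 45 required. Satisfied.
Quorum: 40% of 1,090 = 436; 407 present. Not satisfied.
Vote: requires two-thirds of those present (407); 2/3 of 407 = 271.33, rounded up to 272, so 272 needed; 273 in favor. Satisfied.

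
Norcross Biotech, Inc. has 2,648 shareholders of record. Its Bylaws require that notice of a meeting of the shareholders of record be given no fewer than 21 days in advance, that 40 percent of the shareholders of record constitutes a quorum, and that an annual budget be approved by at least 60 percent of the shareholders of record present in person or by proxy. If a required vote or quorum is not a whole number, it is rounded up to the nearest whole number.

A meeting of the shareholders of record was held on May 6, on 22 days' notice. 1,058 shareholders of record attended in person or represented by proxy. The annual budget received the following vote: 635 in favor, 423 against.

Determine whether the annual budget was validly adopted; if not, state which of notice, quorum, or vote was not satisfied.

Invalid — quorum requirement not satisfied.

Notice: 22 days given; 21 required. Satisfied.
Quorum: 40% of 2,648 = 1,059.20, rounded up to 1,060; 1,058 present. Not satisfied.
Vote: requires three-fifths of those present (1,058); 3/5 of 1058 = 634.80, rounded up to 635, so 635 needed; 635 in favor. Satisfied.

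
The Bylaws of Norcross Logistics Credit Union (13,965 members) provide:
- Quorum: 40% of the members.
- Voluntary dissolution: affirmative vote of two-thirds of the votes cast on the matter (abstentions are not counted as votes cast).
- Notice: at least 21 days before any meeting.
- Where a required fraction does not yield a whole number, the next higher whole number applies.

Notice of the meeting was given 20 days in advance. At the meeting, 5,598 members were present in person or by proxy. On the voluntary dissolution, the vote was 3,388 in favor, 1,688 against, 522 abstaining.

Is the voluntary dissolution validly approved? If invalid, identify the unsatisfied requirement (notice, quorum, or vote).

Invalid — notice requirement not satisfied.

Notice: 20 days given; 21 required. Not satisfied.
Quorum: 40% of 13,965 = 5,586; 5,598 present. Satisfied.
Vote: requires two-thirds of the votes cast (5,598 − 522 abstaining = 5,076); 2/3 of 5076 = 3384, so 3,384 needed; 3,388 in favor. Satisfied.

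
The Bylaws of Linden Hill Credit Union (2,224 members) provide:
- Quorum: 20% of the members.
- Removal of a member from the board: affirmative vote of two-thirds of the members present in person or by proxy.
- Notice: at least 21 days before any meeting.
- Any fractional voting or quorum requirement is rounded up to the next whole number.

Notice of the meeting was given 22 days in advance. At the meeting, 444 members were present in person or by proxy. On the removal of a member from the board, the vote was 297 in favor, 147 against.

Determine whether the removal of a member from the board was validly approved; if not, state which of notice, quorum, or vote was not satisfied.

Notice: 22 days given; 21 required. Satisfied.
Quorum: 20% of 2,224 = 444.80, rounded up to 445; 444 present. Not satisfied.
Vote: requires two-thirds of those present (444); 2/3 of 444 = 296, so 296 needed; 297 in favor. Satisfied.

Invalid — quorum requirement not satisfied.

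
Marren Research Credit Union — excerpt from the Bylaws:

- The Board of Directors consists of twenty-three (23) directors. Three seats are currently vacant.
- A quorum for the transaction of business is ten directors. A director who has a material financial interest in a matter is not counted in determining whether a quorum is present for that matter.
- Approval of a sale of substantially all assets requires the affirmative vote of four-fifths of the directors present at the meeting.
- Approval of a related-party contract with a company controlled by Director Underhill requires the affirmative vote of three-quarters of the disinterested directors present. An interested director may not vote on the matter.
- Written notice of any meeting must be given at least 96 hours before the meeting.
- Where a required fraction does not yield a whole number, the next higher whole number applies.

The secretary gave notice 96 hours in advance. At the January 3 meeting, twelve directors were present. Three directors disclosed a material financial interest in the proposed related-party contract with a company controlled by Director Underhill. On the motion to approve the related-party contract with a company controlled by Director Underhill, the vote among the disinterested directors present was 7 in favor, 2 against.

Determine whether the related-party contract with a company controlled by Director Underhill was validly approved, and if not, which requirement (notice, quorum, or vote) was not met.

Notice: 96 hours given; 96 required (96 ≥ 96). Satisfied.
Quorum: 12 present, but the 3 interested directors do not count, leaving 9. Quorum is 10. Not satisfied.
Vote: the related-party contract with a company controlled by Director Underhill requires three-fourths of the disinterested directors present (12 − 3 = 9). 3/4 of 9 = 6.75, rounded up to 7, so 7 affirmative votes are needed; 7 voted in favor. Satisfied. (Moot — without a quorum no business can be validly transacted.)

Invalid — quorum requirement not satisfied.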